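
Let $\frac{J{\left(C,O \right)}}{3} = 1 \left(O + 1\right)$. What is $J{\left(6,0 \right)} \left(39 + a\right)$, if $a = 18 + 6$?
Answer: $189$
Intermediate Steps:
$J{\left(C,O \right)} = 3 + 3 O$ ($J{\left(C,O \right)} = 3 \cdot 1 \left(O + 1\right) = 3 \cdot 1 \left(1 + O\right) = 3 \left(1 + O\right) = 3 + 3 O$)
$a = 24$
$J{\left(6,0 \right)} \left(39 + a\right) = \left(3 + 3 \cdot 0\right) \left(39 + 24\right) = \left(3 + 0\right) 63 = 3 \cdot 63 = 189$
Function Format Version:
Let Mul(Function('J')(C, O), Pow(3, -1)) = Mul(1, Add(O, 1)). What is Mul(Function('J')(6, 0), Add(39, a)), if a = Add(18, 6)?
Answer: 189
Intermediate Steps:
Function('J')(C, O) = Add(3, Mul(3, O)) (Function('J')(C, O) = Mul(3, Mul(1, Add(O, 1))) = Mul(3, Mul(1, Add(1, O))) = Mul(3, Add(1, O)) = Add(3, Mul(3, O)))
a = 24
Mul(Function('J')(6, 0), Add(39, a)) = Mul(Add(3, Mul(3, 0)), Add(39, 24)) = Mul(Add(3, 0), 63) = Mul(3, 63) = 189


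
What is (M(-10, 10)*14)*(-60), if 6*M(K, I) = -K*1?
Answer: -1400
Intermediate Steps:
M(K, I) = -K/6 (M(K, I) = (-K*1)/6 = (-K)/6 = -K/6)
(M(-10, 10)*14)*(-60) = (-⅙*(-10)*14)*(-60) = ((5/3)*14)*(-60) = (70/3)*(-60) = -1400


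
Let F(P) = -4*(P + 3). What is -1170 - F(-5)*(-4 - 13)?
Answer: -1034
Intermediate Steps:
F(P) = -12 - 4*P (F(P) = -4*(3 + P) = -12 - 4*P)
-1170 - F(-5)*(-4 - 13) = -1170 - (-12 - 4*(-5))*(-4 - 13) = -1170 - (-12 + 20)*(-17) = -1170 - 8*(-17) = -1170 - 1*(-136) = -1170 + 136 = -1034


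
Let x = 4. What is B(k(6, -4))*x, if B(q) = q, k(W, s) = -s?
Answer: 16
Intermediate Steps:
B(k(6, -4))*x = -1*(-4)*4 = 4*4 = 16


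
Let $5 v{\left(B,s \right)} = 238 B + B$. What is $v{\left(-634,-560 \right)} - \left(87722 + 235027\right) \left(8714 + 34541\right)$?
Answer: $- \frac{69802691501}{5} \approx -1.3961 \cdot 10^{10}$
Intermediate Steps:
$v{\left(B,s \right)} = \frac{239 B}{5}$ ($v{\left(B,s \right)} = \frac{238 B + B}{5} = \frac{239 B}{5}$)
$v{\left(-634,-560 \right)} - \left(87722 + 235027\right) \left(8714 + 34541\right) = \frac{239}{5} \left(-634\right) - \left(87722 + 235027\right) \left(8714 + 34541\right) = - \frac{151526}{5} - 322749 \cdot 43255 = - \frac{151526}{5} - 13960507995 = - \frac{69802691501}{5}$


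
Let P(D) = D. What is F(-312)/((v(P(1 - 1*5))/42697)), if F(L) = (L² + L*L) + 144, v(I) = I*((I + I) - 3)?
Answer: 189062316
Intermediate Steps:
v(I) = I*(-3 + 2*I) (v(I) = I*(2*I - 3) = I*(-3 + 2*I))
F(L) = 144 + 2*L² (F(L) = (L² + L²) + 144 = 2*L² + 144 = 144 + 2*L²)
F(-312)/((v(P(1 - 1*5))/42697)) = (144 + 2*(-312)²)/((((1 - 1*5)*(-3 + 2*(1 - 1*5)))/42697)) = (144 + 2*97344)/((((1 - 5)*(-3 + 2*(1 - 5)))*(1/42697))) = (144 + 194688)/((-4*(-3 + 2*(-4))*(1/42697))) = 194832/((-4*(-3 - 8)*(1/42697))) = 194832/((-4*(-11)*(1/42697))) = 194832/((44*(1/42697))) = 194832/(44/42697) = 194832*(42697/44) = 189062316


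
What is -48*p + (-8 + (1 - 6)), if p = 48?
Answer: -2317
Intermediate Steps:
-48*p + (-8 + (1 - 6)) = -48*48 + (-8 + (1 - 6)) = -2304 + (-8 - 5) = -2304 - 13 = -2317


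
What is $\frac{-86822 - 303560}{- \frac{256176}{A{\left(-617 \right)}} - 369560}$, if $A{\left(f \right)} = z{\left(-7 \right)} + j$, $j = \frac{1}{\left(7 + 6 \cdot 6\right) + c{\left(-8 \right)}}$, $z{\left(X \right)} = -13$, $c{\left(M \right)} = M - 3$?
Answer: $\frac{81004265}{72584884} \approx 1.116$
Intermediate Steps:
$c{\left(M \right)} = -3 + M$ ($c{\left(M \right)} = M - 3 = -3 + M$)
$j = \frac{1}{32}$ ($j = \frac{1}{\left(7 + 6 \cdot 6\right) - 11} = \frac{1}{\left(7 + 36\right) - 11} = \frac{1}{43 - 11} = \frac{1}{32} \approx 0.03125$)
$A{\left(f \right)} = - \frac{415}{32}$ ($A{\left(f \right)} = -13 + \frac{1}{32} = - \frac{415}{32}$)
$\frac{-86822 - 303560}{- \frac{256176}{A{\left(-617 \right)}} - 369560} = \frac{-86822 - 303560}{- \frac{256176}{- \frac{415}{32}} - 369560} = - \frac{390382}{\left(-256176\right) \left(- \frac{32}{415}\right) - 369560} = - \frac{390382}{\frac{8197632}{415} - 369560} = - \frac{390382}{- \frac{145169768}{415}} = \left(-390382\right) \left(- \frac{415}{145169768}\right) = \frac{81004265}{72584884}$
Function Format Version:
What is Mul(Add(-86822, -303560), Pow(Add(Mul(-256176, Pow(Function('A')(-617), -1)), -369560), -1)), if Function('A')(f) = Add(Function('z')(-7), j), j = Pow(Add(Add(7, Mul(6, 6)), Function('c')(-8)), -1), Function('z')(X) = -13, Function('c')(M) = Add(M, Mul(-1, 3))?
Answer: Rational(81004265, 72584884) ≈ 1.1160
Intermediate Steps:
Function('c')(M) = Add(-3, M) (Function('c')(M) = Add(M, -3) = Add(-3, M))
j = Rational(1, 32) (j = Pow(Add(Add(7, Mul(6, 6)), Add(-3, -8)), -1) = Pow(Add(Add(7, 36), -11), -1) = Pow(Add(43, -11), -1) = Pow(32, -1) = Rational(1, 32) ≈ 0.031250)
Function('A')(f) = Rational(-415, 32) (Function('A')(f) = Add(-13, Rational(1, 32)) = Rational(-415, 32))
Mul(Add(-86822, -303560), Pow(Add(Mul(-256176, Pow(Function('A')(-617), -1)), -369560), -1)) = Mul(Add(-86822, -303560), Pow(Add(Mul(-256176, Pow(Rational(-415, 32), -1)), -369560), -1)) = Mul(-390382, Pow(Add(Mul(-256176, Rational(-32, 415)), -369560), -1)) = Mul(-390382, Pow(Add(Rational(8197632, 415), -369560), -1)) = Mul(-390382, Pow(Rational(-145169768, 415), -1)) = Mul(-390382, Rational(-415, 145169768)) = Rational(81004265, 72584884)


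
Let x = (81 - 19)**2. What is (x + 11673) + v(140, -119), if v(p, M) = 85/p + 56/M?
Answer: 7386157/476 ≈ 15517.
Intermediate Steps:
v(p, M) = 56/M + 85/p
x = 3844 (x = 62**2 = 3844)
(x + 11673) + v(140, -119) = (3844 + 11673) + (56/(-119) + 85/140) = 15517 + (56*(-1/119) + 85*(1/140)) = 15517 + (-8/17 + 17/28) = 15517 + 65/476 = 7386157/476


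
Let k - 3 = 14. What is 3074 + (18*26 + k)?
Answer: 3559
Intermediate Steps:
k = 17 (k = 3 + 14 = 17)
3074 + (18*26 + k) = 3074 + (18*26 + 17) = 3074 + (468 + 17) = 3074 + 485 = 3559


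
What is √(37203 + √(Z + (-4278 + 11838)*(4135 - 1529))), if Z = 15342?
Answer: √(37203 + √19716702) ≈ 204.07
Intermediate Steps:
√(37203 + √(Z + (-4278 + 11838)*(4135 - 1529))) = √(37203 + √(15342 + (-4278 + 11838)*(4135 - 1529))) = √(37203 + √(15342 + 7560*2606)) = √(37203 + √(15342 + 19701360)) = √(37203 + √19716702)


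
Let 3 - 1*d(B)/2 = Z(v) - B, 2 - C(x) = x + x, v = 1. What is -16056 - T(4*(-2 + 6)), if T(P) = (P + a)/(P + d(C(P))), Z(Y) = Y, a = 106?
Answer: -321059/20 ≈ -16053.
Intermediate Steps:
C(x) = 2 - 2*x (C(x) = 2 - (x + x) = 2 - 2*x)
d(B) = 4 + 2*B (d(B) = 6 - 2*(1 - B) = 6 + (-2 + 2*B) = 4 + 2*B)
T(P) = (106 + P)/(8 - 3*P) (T(P) = (P + 106)/(P + (4 + 2*(2 - 2*P))) = (106 + P)/(P + (4 + (4 - 4*P))) = (106 + P)/(P + (8 - 4*P)) = (106 + P)/(8 - 3*P))
-16056 - T(4*(-2 + 6)) = -16056 - (106 + 4*(-2 + 6))/(8 - 12*(-2 + 6)) = -16056 - (106 + 4*4)/(8 - 12*4) = -16056 - (106 + 16)/(8 - 3*16) = -16056 - 122/(8 - 48) = -16056 - 122/(-40) = -16056 - (-1)*122/40 = -16056 - 1*(-61/20) = -16056 + 61/20 = -321059/20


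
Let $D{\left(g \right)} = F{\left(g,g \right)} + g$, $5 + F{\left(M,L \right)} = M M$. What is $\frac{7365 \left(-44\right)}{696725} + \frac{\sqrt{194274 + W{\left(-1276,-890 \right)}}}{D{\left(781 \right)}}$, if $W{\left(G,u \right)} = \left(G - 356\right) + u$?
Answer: $- \frac{64812}{139345} + \frac{2 \sqrt{47938}}{610737} \approx -0.4644$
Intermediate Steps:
$F{\left(M,L \right)} = -5 + M^{2}$ ($F{\left(M,L \right)} = -5 + M M = -5 + M^{2}$)
$D{\left(g \right)} = -5 + g + g^{2}$ ($D{\left(g \right)} = \left(-5 + g^{2}\right) + g = -5 + g + g^{2}$)
$W{\left(G,u \right)} = -356 + G + u$ ($W{\left(G,u \right)} = \left(-356 + G\right) + u = -356 + G + u$)
$\frac{7365 \left(-44\right)}{696725} + \frac{\sqrt{194274 + W{\left(-1276,-890 \right)}}}{D{\left(781 \right)}} = \frac{7365 \left(-44\right)}{696725} + \frac{\sqrt{194274 - 2522}}{-5 + 781 + 781^{2}} = \left(-324060\right) \frac{1}{696725} + \frac{\sqrt{194274 - 2522}}{-5 + 781 + 609961} = - \frac{64812}{139345} + \frac{\sqrt{191752}}{610737} = - \frac{64812}{139345} + 2 \sqrt{47938} \cdot \frac{1}{610737} = - \frac{64812}{139345} + \frac{2 \sqrt{47938}}{610737}$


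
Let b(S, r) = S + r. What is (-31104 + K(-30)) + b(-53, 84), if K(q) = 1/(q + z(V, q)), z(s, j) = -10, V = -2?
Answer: -1242921/40 ≈ -31073.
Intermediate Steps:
K(q) = 1/(-10 + q) (K(q) = 1/(q - 10) = 1/(-10 + q))
(-31104 + K(-30)) + b(-53, 84) = (-31104 + 1/(-10 - 30)) + (-53 + 84) = (-31104 + 1/(-40)) + 31 = (-31104 - 1/40) + 31 = -1244161/40 + 31 = -1242921/40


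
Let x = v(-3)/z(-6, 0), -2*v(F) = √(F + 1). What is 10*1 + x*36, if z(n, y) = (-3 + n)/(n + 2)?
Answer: 10 - 8*I*√2 ≈ 10.0 - 11.314*I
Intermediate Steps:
z(n, y) = (-3 + n)/(2 + n)
v(F) = -√(1 + F)/2 (v(F) = -√(F + 1)/2 = -√(1 + F)/2)
x = -2*I*√2/9 (x = (-√(1 - 3)/2)/(((-3 - 6)/(2 - 6))) = (-I*√2/2)/((-9/(-4))) = (-I*√2/2)/((-¼*(-9))) = (-I*√2/2)/(9/4) = -I*√2/2*(4/9) = -2*I*√2/9 ≈ -0.31427*I)
10*1 + x*36 = 10*1 - 2*I*√2/9*36 = 10 - 8*I*√2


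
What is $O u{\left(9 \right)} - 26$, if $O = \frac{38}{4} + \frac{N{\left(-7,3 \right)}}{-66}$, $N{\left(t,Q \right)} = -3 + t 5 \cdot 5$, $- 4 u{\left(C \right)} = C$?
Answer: $- \frac{4703}{88} \approx -53.443$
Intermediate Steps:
$u{\left(C \right)} = - \frac{C}{4}$
$N{\left(t,Q \right)} = -3 + 25 t$ ($N{\left(t,Q \right)} = -3 + 5 t 5 = -3 + 25 t$)
$O = \frac{805}{66}$ ($O = \frac{38}{4} + \frac{-3 + 25 \left(-7\right)}{-66} = 38 \cdot \frac{1}{4} + \left(-3 - 175\right) \left(- \frac{1}{66}\right) = \frac{19}{2} - - \frac{89}{33} = \frac{19}{2} + \frac{89}{33} = \frac{805}{66} \approx 12.197$)
$O u{\left(9 \right)} - 26 = \frac{805 \left(\left(- \frac{1}{4}\right) 9\right)}{66} - 26 = \frac{805}{66} \left(- \frac{9}{4}\right) - 26 = - \frac{2415}{88} - 26 = - \frac{4703}{88}$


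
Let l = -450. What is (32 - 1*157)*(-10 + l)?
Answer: 57500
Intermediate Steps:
(32 - 1*157)*(-10 + l) = (32 - 1*157)*(-10 - 450) = (32 - 157)*(-460) = -125*(-460) = 57500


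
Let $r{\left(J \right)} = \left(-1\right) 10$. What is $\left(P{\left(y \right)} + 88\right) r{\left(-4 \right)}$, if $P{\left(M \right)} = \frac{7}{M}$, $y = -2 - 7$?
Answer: $- \frac{7850}{9} \approx -872.22$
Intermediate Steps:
$r{\left(J \right)} = -10$
$y = -9$ ($y = -2 - 7 = -9$)
$\left(P{\left(y \right)} + 88\right) r{\left(-4 \right)} = \left(\frac{7}{-9} + 88\right) \left(-10\right) = \left(7 \left(- \frac{1}{9}\right) + 88\right) \left(-10\right) = \left(- \frac{7}{9} + 88\right) \left(-10\right) = \frac{785}{9} \left(-10\right) = - \frac{7850}{9}$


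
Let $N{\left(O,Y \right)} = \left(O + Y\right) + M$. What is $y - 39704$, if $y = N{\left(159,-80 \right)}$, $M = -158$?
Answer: $-39783$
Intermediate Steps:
$N{\left(O,Y \right)} = -158 + O + Y$ ($N{\left(O,Y \right)} = \left(O + Y\right) - 158 = -158 + O + Y$)
$y = -79$ ($y = -158 + 159 - 80 = -79$)
$y - 39704 = -79 - 39704 = -39783$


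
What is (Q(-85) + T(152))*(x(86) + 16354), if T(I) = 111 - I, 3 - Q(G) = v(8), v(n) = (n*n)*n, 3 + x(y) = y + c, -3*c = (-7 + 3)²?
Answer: -27112250/3 ≈ -9.0374e+6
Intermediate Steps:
c = -16/3 (c = -(-7 + 3)²/3 = -⅓*(-4)² = -⅓*16 = -16/3 ≈ -5.3333)
x(y) = -25/3 + y (x(y) = -3 + (y - 16/3) = -3 + (-16/3 + y) = -25/3 + y)
v(n) = n³ (v(n) = n²*n = n³)
Q(G) = -509 (Q(G) = 3 - 1*8³ = 3 - 1*512 = 3 - 512 = -509)
(Q(-85) + T(152))*(x(86) + 16354) = (-509 + (111 - 1*152))*((-25/3 + 86) + 16354) = (-509 + (111 - 152))*(233/3 + 16354) = (-509 - 41)*(49295/3) = -550*49295/3 = -27112250/3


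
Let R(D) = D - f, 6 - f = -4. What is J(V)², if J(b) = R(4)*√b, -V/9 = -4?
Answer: 1296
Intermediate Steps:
f = 10 (f = 6 - 1*(-4) = 6 + 4 = 10)
V = 36 (V = -9*(-4) = 36)
R(D) = -10 + D (R(D) = D - 1*10 = D - 10 = -10 + D)
J(b) = -6*√b (J(b) = (-10 + 4)*√b = -6*√b)
J(V)² = (-6*√36)² = (-6*6)² = (-36)² = 1296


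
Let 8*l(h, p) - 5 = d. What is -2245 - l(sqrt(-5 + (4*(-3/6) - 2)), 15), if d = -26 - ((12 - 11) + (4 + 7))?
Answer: -17927/8 ≈ -2240.9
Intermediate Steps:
d = -38 (d = -26 - (1 + 11) = -26 - 1*12 = -26 - 12 = -38)
l(h, p) = -33/8 (l(h, p) = 5/8 + (1/8)*(-38) = 5/8 - 19/4 = -33/8)
-2245 - l(sqrt(-5 + (4*(-3/6) - 2)), 15) = -2245 - 1*(-33/8) = -2245 + 33/8 = -17927/8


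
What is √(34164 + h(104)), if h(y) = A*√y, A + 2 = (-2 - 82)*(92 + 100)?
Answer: 2*√(8541 - 8065*√26) ≈ 361.01*I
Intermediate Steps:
A = -16130 (A = -2 + (-2 - 82)*(92 + 100) = -2 - 84*192 = -2 - 16128 = -16130)
h(y) = -16130*√y
√(34164 + h(104)) = √(34164 - 32260*√26)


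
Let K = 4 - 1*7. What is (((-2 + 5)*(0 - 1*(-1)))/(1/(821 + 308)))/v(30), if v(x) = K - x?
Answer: -1129/11 ≈ -102.64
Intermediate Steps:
K = -3 (K = 4 - 7 = -3)
v(x) = -3 - x
(((-2 + 5)*(0 - 1*(-1)))/(1/(821 + 308)))/v(30) = (((-2 + 5)*(0 - 1*(-1)))/(1/(821 + 308)))/(-3 - 1*30) = ((3*(0 + 1))/(1/1129))/(-3 - 30) = ((3*1)/(1/1129))/(-33) = (3*1129)*(-1/33) = 3387*(-1/33) = -1129/11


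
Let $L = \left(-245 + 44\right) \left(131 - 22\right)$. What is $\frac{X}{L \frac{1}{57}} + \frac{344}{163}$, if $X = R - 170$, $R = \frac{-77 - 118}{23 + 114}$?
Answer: $\frac{416908829}{163083293} \approx 2.5564$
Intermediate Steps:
$L = -21909$ ($L = \left(-201\right) 109 = -21909$)
$R = - \frac{195}{137} \approx -1.4234$
$X = - \frac{23485}{137}$ ($X = - \frac{195}{137} - 170 = - \frac{23485}{137} \approx -171.42$)
$\frac{X}{L \frac{1}{57}} + \frac{344}{163} = - \frac{23485}{137 \left(- \frac{21909}{57}\right)} + \frac{344}{163} = - \frac{23485}{137 \left(\left(-21909\right) \frac{1}{57}\right)} + 344 \cdot \frac{1}{163} = - \frac{23485}{137 \left(- \frac{7303}{19}\right)} + \frac{344}{163} = \left(- \frac{23485}{137}\right) \left(- \frac{19}{7303}\right) + \frac{344}{163} = \frac{446215}{1000511} + \frac{344}{163} = \frac{416908829}{163083293}$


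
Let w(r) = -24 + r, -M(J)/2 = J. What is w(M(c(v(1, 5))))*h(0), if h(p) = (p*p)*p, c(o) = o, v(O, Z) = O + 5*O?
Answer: 0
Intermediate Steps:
v(O, Z) = 6*O
h(p) = p³ (h(p) = p²*p = p³)
M(J) = -2*J
w(M(c(v(1, 5))))*h(0) = (-24 - 12)*0³ = (-24 - 2*6)*0 = (-24 - 12)*0 = -36*0 = 0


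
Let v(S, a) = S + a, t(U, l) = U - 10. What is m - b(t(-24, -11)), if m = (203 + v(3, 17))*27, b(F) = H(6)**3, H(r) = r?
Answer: 5805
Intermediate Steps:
t(U, l) = -10 + U
b(F) = 216 (b(F) = 6**3 = 216)
m = 6021 (m = (203 + (3 + 17))*27 = (203 + 20)*27 = 223*27 = 6021)
m - b(t(-24, -11)) = 6021 - 1*216 = 6021 - 216 = 5805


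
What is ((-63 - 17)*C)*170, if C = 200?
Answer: -2720000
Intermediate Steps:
((-63 - 17)*C)*170 = ((-63 - 17)*200)*170 = -80*200*170 = -16000*170 = -2720000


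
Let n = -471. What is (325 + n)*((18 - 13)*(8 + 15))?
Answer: -16790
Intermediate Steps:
(325 + n)*((18 - 13)*(8 + 15)) = (325 - 471)*((18 - 13)*(8 + 15)) = -730*23 = -146*115 = -16790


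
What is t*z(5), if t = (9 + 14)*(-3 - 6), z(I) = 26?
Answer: -5382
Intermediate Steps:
t = -207 (t = 23*(-9) = -207)
t*z(5) = -207*26 = -5382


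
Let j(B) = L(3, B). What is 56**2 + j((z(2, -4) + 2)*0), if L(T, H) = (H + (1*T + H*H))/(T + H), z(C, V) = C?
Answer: 3137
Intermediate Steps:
L(T, H) = (H + T + H**2)/(H + T) (L(T, H) = (H + (T + H**2))/(H + T) = (H + T + H**2)/(H + T))
j(B) = (3 + B + B**2)/(3 + B) (j(B) = (B + 3 + B**2)/(B + 3) = (3 + B + B**2)/(3 + B))
56**2 + j((z(2, -4) + 2)*0) = 56**2 + (3 + (2 + 2)*0 + ((2 + 2)*0)**2)/(3 + (2 + 2)*0) = 3136 + (3 + 4*0 + (4*0)**2)/(3 + 4*0) = 3136 + (3 + 0 + 0**2)/(3 + 0) = 3136 + (3 + 0 + 0)/3 = 3136 + (1/3)*3 = 3136 + 1 = 3137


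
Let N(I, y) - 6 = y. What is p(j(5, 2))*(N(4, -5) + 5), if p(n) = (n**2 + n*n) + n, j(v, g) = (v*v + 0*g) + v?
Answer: 10980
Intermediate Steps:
j(v, g) = v + v**2 (j(v, g) = (v**2 + 0) + v = v**2 + v = v + v**2)
N(I, y) = 6 + y
p(n) = n + 2*n**2 (p(n) = (n**2 + n**2) + n = 2*n**2 + n = n + 2*n**2)
p(j(5, 2))*(N(4, -5) + 5) = ((5*(1 + 5))*(1 + 2*(5*(1 + 5))))*((6 - 5) + 5) = ((5*6)*(1 + 2*(5*6)))*(1 + 5) = (30*(1 + 2*30))*6 = (30*(1 + 60))*6 = (30*61)*6 = 1830*6 = 10980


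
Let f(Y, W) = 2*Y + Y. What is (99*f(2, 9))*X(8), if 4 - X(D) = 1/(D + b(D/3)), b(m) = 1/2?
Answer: 39204/17 ≈ 2306.1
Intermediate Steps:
b(m) = ½
X(D) = 4 - 1/(½ + D) (X(D) = 4 - 1/(D + ½) = 4 - 1/(½ + D))
f(Y, W) = 3*Y
(99*f(2, 9))*X(8) = (99*(3*2))*(2*(1 + 4*8)/(1 + 2*8)) = (99*6)*(2*(1 + 32)/(1 + 16)) = 594*(2*33/17) = 594*(2*(1/17)*33) = 594*(66/17) = 39204/17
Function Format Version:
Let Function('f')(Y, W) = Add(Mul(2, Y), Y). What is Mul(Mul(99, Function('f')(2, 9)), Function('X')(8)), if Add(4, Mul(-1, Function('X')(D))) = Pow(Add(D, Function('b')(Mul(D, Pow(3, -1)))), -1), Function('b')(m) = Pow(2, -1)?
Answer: Rational(39204, 17) ≈ 2306.1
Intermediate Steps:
Function('b')(m) = Rational(1, 2)
Function('X')(D) = Add(4, Mul(-1, Pow(Add(Rational(1, 2), D), -1))) (Function('X')(D) = Add(4, Mul(-1, Pow(Add(D, Rational(1, 2)), -1))) = Add(4, Mul(-1, Pow(Add(Rational(1, 2), D), -1))))
Function('f')(Y, W) = Mul(3, Y)
Mul(Mul(99, Function('f')(2, 9)), Function('X')(8)) = Mul(Mul(99, Mul(3, 2)), Mul(2, Pow(Add(1, Mul(2, 8)), -1), Add(1, Mul(4, 8)))) = Mul(Mul(99, 6), Mul(2, Pow(Add(1, 16), -1), Add(1, 32))) = Mul(594, Mul(2, Pow(17, -1), 33)) = Mul(594, Mul(2, Rational(1, 17), 33)) = Mul(594, Rational(66, 17)) = Rational(39204, 17)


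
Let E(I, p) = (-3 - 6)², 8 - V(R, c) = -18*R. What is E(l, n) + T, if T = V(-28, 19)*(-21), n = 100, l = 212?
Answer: 10497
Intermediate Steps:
V(R, c) = 8 + 18*R (V(R, c) = 8 - (-18)*R = 8 + 18*R)
E(I, p) = 81 (E(I, p) = (-9)² = 81)
T = 10416 (T = (8 + 18*(-28))*(-21) = (8 - 504)*(-21) = -496*(-21) = 10416)
E(l, n) + T = 81 + 10416 = 10497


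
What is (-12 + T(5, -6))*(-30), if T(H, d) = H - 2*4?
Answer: 450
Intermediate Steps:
T(H, d) = -8 + H (T(H, d) = H - 8 = -8 + H)
(-12 + T(5, -6))*(-30) = (-12 + (-8 + 5))*(-30) = (-12 - 3)*(-30) = -15*(-30) = 450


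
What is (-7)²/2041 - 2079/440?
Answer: -383789/81640 ≈ -4.7010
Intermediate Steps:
(-7)²/2041 - 2079/440 = 49*(1/2041) - 2079*1/440 = 49/2041 - 189/40 = -383789/81640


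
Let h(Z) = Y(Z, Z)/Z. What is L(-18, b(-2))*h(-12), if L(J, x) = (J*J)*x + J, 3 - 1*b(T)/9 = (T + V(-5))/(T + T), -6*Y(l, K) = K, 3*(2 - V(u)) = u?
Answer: -3315/2 ≈ -1657.5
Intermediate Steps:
V(u) = 2 - u/3
Y(l, K) = -K/6
b(T) = 27 - 9*(11/3 + T)/(2*T) (b(T) = 27 - 9*(T + (2 - ⅓*(-5)))/(T + T) = 27 - 9*(T + (2 + 5/3))/(2*T) = 27 - 9*(T + 11/3)*1/(2*T) = 27 - 9*(11/3 + T)*1/(2*T) = 27 - 9*(11/3 + T)/(2*T))
h(Z) = -⅙ (h(Z) = (-Z/6)/Z = -⅙)
L(J, x) = J + x*J² (L(J, x) = J²*x + J = x*J² + J = J + x*J²)
L(-18, b(-2))*h(-12) = -18*(1 - 27*(-11 + 15*(-2))/(-2))*(-⅙) = -18*(1 - 27*(-1)*(-11 - 30)/2)*(-⅙) = -18*(1 - 27*(-1)*(-41)/2)*(-⅙) = -18*(1 - 18*123/4)*(-⅙) = -18*(1 - 1107/2)*(-⅙) = -18*(-1105/2)*(-⅙) = 9945*(-⅙) = -3315/2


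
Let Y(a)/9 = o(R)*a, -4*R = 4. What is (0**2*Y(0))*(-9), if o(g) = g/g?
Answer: 0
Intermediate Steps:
R = -1 (R = -1/4*4 = -1)
o(g) = 1
Y(a) = 9*a (Y(a) = 9*(1*a) = 9*a)
(0**2*Y(0))*(-9) = (0**2*(9*0))*(-9) = (0*0)*(-9) = 0*(-9) = 0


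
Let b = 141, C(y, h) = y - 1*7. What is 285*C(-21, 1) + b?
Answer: -7839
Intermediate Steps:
C(y, h) = -7 + y (C(y, h) = y - 7 = -7 + y)
285*C(-21, 1) + b = 285*(-7 - 21) + 141 = 285*(-28) + 141 = -7980 + 141 = -7839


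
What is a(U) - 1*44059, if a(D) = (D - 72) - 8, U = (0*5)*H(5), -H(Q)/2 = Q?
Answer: -44139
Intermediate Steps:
H(Q) = -2*Q
U = 0 (U = (0*5)*(-2*5) = 0*(-10) = 0)
a(D) = -80 + D (a(D) = (-72 + D) - 8 = -80 + D)
a(U) - 1*44059 = (-80 + 0) - 1*44059 = -80 - 44059 = -44139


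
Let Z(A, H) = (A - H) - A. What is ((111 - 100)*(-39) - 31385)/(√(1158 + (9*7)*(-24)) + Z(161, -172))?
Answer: -2736004/14969 + 15907*I*√354/14969 ≈ -182.78 + 19.994*I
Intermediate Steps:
Z(A, H) = -H
((111 - 100)*(-39) - 31385)/(√(1158 + (9*7)*(-24)) + Z(161, -172)) = ((111 - 100)*(-39) - 31385)/(√(1158 + (9*7)*(-24)) - 1*(-172)) = (11*(-39) - 31385)/(√(1158 + 63*(-24)) + 172) = (-429 - 31385)/(√(1158 - 1512) + 172) = -31814/(√(-354) + 172) = -31814/(I*√354 + 172) = -31814/(172 + I*√354)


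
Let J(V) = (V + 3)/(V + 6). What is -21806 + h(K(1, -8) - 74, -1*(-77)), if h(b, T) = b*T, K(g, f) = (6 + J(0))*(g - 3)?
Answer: -28505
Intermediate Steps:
J(V) = (3 + V)/(6 + V)
K(g, f) = -39/2 + 13*g/2 (K(g, f) = (6 + (3 + 0)/(6 + 0))*(g - 3) = (6 + 3/6)*(-3 + g) = (6 + (1/6)*3)*(-3 + g) = (6 + 1/2)*(-3 + g) = 13*(-3 + g)/2 = -39/2 + 13*g/2)
h(b, T) = T*b
-21806 + h(K(1, -8) - 74, -1*(-77)) = -21806 + (-1*(-77))*((-39/2 + (13/2)*1) - 74) = -21806 + 77*((-39/2 + 13/2) - 74) = -21806 + 77*(-13 - 74) = -21806 + 77*(-87) = -21806 - 6699 = -28505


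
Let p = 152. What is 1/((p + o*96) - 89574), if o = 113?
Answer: -1/78574 ≈ -1.2727e-5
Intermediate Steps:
1/((p + o*96) - 89574) = 1/((152 + 113*96) - 89574) = 1/((152 + 10848) - 89574) = 1/(11000 - 89574) = 1/(-78574) = -1/78574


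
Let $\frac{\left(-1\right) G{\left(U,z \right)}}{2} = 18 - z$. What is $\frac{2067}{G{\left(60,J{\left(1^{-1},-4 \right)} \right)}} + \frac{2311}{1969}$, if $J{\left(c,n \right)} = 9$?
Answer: $- \frac{1342775}{11814} \approx -113.66$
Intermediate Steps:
$G{\left(U,z \right)} = -36 + 2 z$ ($G{\left(U,z \right)} = - 2 \left(18 - z\right) = -36 + 2 z$)
$\frac{2067}{G{\left(60,J{\left(1^{-1},-4 \right)} \right)}} + \frac{2311}{1969} = \frac{2067}{-36 + 2 \cdot 9} + \frac{2311}{1969} = \frac{2067}{-36 + 18} + 2311 \cdot \frac{1}{1969} = \frac{2067}{-18} + \frac{2311}{1969} = 2067 \left(- \frac{1}{18}\right) + \frac{2311}{1969} = - \frac{689}{6} + \frac{2311}{1969} = - \frac{1342775}{11814}$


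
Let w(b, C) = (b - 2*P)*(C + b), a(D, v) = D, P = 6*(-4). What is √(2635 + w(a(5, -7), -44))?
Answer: 2*√142 ≈ 23.833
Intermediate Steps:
P = -24
w(b, C) = (48 + b)*(C + b) (w(b, C) = (b - 2*(-24))*(C + b) = (b + 48)*(C + b) = (48 + b)*(C + b))
√(2635 + w(a(5, -7), -44)) = √(2635 + (5² + 48*(-44) + 48*5 - 44*5)) = √(2635 + (25 - 2112 + 240 - 220)) = √(2635 - 2067) = √568 = 2*√142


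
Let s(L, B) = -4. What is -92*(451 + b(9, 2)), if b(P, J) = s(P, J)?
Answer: -41124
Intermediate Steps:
b(P, J) = -4
-92*(451 + b(9, 2)) = -92*(451 - 4) = -92*447 = -41124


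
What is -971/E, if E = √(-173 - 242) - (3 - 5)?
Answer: -1942/419 + 971*I*√415/419 ≈ -4.6348 + 47.209*I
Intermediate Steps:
E = 2 + I*√415 (E = √(-415) - 1*(-2) = I*√415 + 2 = 2 + I*√415 ≈ 2.0 + 20.372*I)
-971/E = -971/(2 + I*√415)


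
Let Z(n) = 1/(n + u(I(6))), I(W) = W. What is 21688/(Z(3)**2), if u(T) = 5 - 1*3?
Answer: 542200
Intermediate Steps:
u(T) = 2 (u(T) = 5 - 3 = 2)
Z(n) = 1/(2 + n) (Z(n) = 1/(n + 2) = 1/(2 + n))
21688/(Z(3)**2) = 21688/((1/(2 + 3))**2) = 21688/((1/5)**2) = 21688/(1/25) = 21688*25 = 542200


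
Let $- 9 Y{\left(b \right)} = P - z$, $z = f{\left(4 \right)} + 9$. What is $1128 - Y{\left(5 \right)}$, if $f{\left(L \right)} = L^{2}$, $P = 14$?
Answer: $\frac{10141}{9} \approx 1126.8$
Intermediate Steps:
$z = 25$ ($z = 4^{2} + 9 = 16 + 9 = 25$)
$Y{\left(b \right)} = \frac{11}{9}$ ($Y{\left(b \right)} = - \frac{14 - 25}{9} = \left(- \frac{1}{9}\right) \left(-11\right) = \frac{11}{9}$)
$1128 - Y{\left(5 \right)} = 1128 - \frac{11}{9} = \frac{10141}{9}$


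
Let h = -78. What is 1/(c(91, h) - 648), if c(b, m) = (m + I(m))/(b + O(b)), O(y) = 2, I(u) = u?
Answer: -31/20140 ≈ -0.0015392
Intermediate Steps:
c(b, m) = 2*m/(2 + b) (c(b, m) = (m + m)/(b + 2) = (2*m)/(2 + b) = 2*m/(2 + b))
1/(c(91, h) - 648) = 1/(2*(-78)/(2 + 91) - 648) = 1/(2*(-78)/93 - 648) = 1/(2*(-78)*(1/93) - 648) = 1/(-52/31 - 648) = 1/(-20140/31) = -31/20140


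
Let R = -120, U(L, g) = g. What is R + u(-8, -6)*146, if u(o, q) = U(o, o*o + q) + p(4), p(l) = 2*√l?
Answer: 8932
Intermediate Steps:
u(o, q) = 4 + q + o² (u(o, q) = (o*o + q) + 2*√4 = (o² + q) + 2*2 = (q + o²) + 4 = 4 + q + o²)
R + u(-8, -6)*146 = -120 + (4 - 6 + (-8)²)*146 = -120 + (4 - 6 + 64)*146 = -120 + 62*146 = -120 + 9052 = 8932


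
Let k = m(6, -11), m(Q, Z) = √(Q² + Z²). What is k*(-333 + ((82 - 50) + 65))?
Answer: -236*√157 ≈ -2957.1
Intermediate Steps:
k = √157 (k = √(6² + (-11)²) = √(36 + 121) = √157 ≈ 12.530)
k*(-333 + ((82 - 50) + 65)) = √157*(-333 + ((82 - 50) + 65)) = √157*(-333 + (32 + 65)) = √157*(-333 + 97) = √157*(-236) = -236*√157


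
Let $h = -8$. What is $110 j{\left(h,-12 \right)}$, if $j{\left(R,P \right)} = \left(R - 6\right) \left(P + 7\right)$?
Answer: $7700$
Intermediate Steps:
$j{\left(R,P \right)} = \left(-6 + R\right) \left(7 + P\right)$
$110 j{\left(h,-12 \right)} = 110 \left(-42 - -72 + 7 \left(-8\right) - -96\right) = 110 \left(-42 + 72 - 56 + 96\right) = 110 \cdot 70 = 7700$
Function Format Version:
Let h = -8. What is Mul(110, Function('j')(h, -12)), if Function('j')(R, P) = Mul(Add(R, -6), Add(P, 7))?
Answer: 7700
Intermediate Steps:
Function('j')(R, P) = Mul(Add(-6, R), Add(7, P))
Mul(110, Function('j')(h, -12)) = Mul(110, Add(-42, Mul(-6, -12), Mul(7, -8), Mul(-12, -8))) = Mul(110, Add(-42, 72, -56, 96)) = Mul(110, 70) = 7700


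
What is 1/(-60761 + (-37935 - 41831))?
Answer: -1/140527 ≈ -7.1161e-6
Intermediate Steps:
1/(-60761 + (-37935 - 41831)) = 1/(-60761 - 79766) = 1/(-140527) = -1/140527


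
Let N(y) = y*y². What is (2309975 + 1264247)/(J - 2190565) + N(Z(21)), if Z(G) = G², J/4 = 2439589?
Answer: 649060082182933/7567791 ≈ 8.5766e+7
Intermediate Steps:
J = 9758356 (J = 4*2439589 = 9758356)
N(y) = y³
(2309975 + 1264247)/(J - 2190565) + N(Z(21)) = (2309975 + 1264247)/(9758356 - 2190565) + (21²)³ = 3574222/7567791 + 441³ = 3574222*(1/7567791) + 85766121 = 3574222/7567791 + 85766121 = 649060082182933/7567791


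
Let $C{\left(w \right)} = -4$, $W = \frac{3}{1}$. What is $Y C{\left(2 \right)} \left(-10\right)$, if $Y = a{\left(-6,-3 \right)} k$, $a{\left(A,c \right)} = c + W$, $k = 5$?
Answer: $0$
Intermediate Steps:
$W = 3$ ($W = 3 \cdot 1 = 3$)
$a{\left(A,c \right)} = 3 + c$ ($a{\left(A,c \right)} = c + 3 = 3 + c$)
$Y = 0$ ($Y = \left(3 - 3\right) 5 = 0 \cdot 5 = 0$)
$Y C{\left(2 \right)} \left(-10\right) = 0 \left(\left(-4\right) \left(-10\right)\right) = 0 \cdot 40 = 0$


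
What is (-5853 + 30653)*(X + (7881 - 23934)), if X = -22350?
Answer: -952394400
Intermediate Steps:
(-5853 + 30653)*(X + (7881 - 23934)) = (-5853 + 30653)*(-22350 + (7881 - 23934)) = 24800*(-22350 - 16053) = 24800*(-38403) = -952394400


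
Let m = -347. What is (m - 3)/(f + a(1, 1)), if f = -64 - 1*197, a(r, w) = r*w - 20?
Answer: 5/4 ≈ 1.2500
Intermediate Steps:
a(r, w) = -20 + r*w
f = -261 (f = -64 - 197 = -261)
(m - 3)/(f + a(1, 1)) = (-347 - 3)/(-261 + (-20 + 1*1)) = -350/(-261 + (-20 + 1)) = -350/(-261 - 19) = -350/(-280) = -350*(-1/280) = 5/4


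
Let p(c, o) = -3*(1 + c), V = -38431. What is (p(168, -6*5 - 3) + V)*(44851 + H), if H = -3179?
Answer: -1622624336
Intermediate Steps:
p(c, o) = -3 - 3*c
(p(168, -6*5 - 3) + V)*(44851 + H) = ((-3 - 3*168) - 38431)*(44851 - 3179) = ((-3 - 504) - 38431)*41672 = (-507 - 38431)*41672 = -38938*41672 = -1622624336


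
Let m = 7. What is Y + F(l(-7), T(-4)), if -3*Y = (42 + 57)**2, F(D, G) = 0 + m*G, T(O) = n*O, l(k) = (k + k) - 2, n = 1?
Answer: -3295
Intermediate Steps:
l(k) = -2 + 2*k (l(k) = 2*k - 2 = -2 + 2*k)
T(O) = O (T(O) = 1*O = O)
F(D, G) = 7*G (F(D, G) = 0 + 7*G = 7*G)
Y = -3267 (Y = -(42 + 57)**2/3 = -1/3*99**2 = -1/3*9801 = -3267)
Y + F(l(-7), T(-4)) = -3267 + 7*(-4) = -3267 - 28 = -3295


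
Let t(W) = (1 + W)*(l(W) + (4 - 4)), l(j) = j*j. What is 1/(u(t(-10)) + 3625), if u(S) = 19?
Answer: 1/3644 ≈ 0.00027442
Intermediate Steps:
l(j) = j**2
t(W) = W**2*(1 + W) (t(W) = (1 + W)*(W**2 + (4 - 4)) = (1 + W)*(W**2 + 0) = (1 + W)*W**2 = W**2*(1 + W))
1/(u(t(-10)) + 3625) = 1/(19 + 3625) = 1/3644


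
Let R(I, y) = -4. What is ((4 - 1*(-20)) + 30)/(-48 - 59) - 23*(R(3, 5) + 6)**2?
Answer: -9898/107 ≈ -92.505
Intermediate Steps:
((4 - 1*(-20)) + 30)/(-48 - 59) - 23*(R(3, 5) + 6)**2 = ((4 - 1*(-20)) + 30)/(-48 - 59) - 23*(-4 + 6)**2 = ((4 + 20) + 30)/(-107) - 23*2**2 = (24 + 30)*(-1/107) - 23*4 = 54*(-1/107) - 92 = -54/107 - 92 = -9898/107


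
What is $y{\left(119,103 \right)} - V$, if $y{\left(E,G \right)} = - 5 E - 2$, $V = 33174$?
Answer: $-33771$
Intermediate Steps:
$y{\left(E,G \right)} = -2 - 5 E$
$y{\left(119,103 \right)} - V = \left(-2 - 595\right) - 33174 = -597 - 33174 = -33771$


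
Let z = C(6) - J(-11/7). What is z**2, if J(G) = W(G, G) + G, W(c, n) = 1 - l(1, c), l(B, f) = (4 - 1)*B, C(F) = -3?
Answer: 16/49 ≈ 0.32653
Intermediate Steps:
l(B, f) = 3*B
W(c, n) = -2 (W(c, n) = 1 - 3 = -2)
J(G) = -2 + G
z = 4/7 (z = -3 - (-2 - 11/7) = -3 - 1*(-25/7) = -3 + 25/7 = 4/7 ≈ 0.57143)
z**2 = (4/7)**2 = 16/49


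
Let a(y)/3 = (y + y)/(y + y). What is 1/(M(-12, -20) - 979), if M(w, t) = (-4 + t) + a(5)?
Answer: -1/1000 ≈ -0.0010000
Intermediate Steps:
a(y) = 3 (a(y) = 3*((y + y)/(y + y)) = 3*((2*y)/((2*y))) = 3*((2*y)*(1/(2*y))) = 3*1 = 3)
M(w, t) = -1 + t (M(w, t) = (-4 + t) + 3 = -1 + t)
1/(M(-12, -20) - 979) = 1/((-1 - 20) - 979) = 1/(-21 - 979) = 1/(-1000) = -1/1000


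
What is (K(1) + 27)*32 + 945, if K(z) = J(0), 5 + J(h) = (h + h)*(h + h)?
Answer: 1649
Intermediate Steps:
J(h) = -5 + 4*h² (J(h) = -5 + (h + h)*(h + h) = -5 + (2*h)*(2*h) = -5 + 4*h²)
K(z) = -5 (K(z) = -5 + 4*0² = -5 + 4*0 = -5 + 0 = -5)
(K(1) + 27)*32 + 945 = (-5 + 27)*32 + 945 = 22*32 + 945 = 704 + 945 = 1649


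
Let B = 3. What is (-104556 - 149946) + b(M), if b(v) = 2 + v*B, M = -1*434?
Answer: -255802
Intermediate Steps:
M = -434
b(v) = 2 + 3*v (b(v) = 2 + v*3 = 2 + 3*v)
(-104556 - 149946) + b(M) = (-104556 - 149946) + (2 + 3*(-434)) = -254502 + (2 - 1302) = -254502 - 1300 = -255802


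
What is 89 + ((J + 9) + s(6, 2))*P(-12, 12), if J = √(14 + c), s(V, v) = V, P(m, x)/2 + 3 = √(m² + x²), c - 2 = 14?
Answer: 89 - 6*(1 - 4*√2)*(15 + √30) ≈ 661.16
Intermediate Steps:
c = 16 (c = 2 + 14 = 16)
P(m, x) = -6 + 2*√(m² + x²)
J = √30 (J = √(14 + 16) = √30 ≈ 5.4772)
89 + ((J + 9) + s(6, 2))*P(-12, 12) = 89 + ((√30 + 9) + 6)*(-6 + 2*√((-12)² + 12²)) = 89 + ((9 + √30) + 6)*(-6 + 2*√(144 + 144)) = 89 + (15 + √30)*(-6 + 2*√288) = 89 + (15 + √30)*(-6 + 2*(12*√2)) = 89 + (15 + √30)*(-6 + 24*√2) = 89 + (-6 + 24*√2)*(15 + √30)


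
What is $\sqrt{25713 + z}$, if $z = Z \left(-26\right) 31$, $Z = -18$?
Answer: $3 \sqrt{4469} \approx 200.55$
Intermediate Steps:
$z = 14508$ ($z = \left(-18\right) \left(-26\right) 31 = 468 \cdot 31 = 14508$)
$\sqrt{25713 + z} = \sqrt{25713 + 14508} = \sqrt{40221} = 3 \sqrt{4469}$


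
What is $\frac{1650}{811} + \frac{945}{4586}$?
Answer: $\frac{8333295}{3719246} \approx 2.2406$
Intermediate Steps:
$\frac{1650}{811} + \frac{945}{4586} = \frac{8333295}{3719246}$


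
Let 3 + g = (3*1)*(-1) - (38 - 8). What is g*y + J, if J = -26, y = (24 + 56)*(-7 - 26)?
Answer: 95014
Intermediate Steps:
y = -2640 (y = 80*(-33) = -2640)
g = -36 (g = -3 + ((3*1)*(-1) - (38 - 8)) = -3 + (3*(-1) - 1*30) = -3 + (-3 - 30) = -3 - 33 = -36)
g*y + J = -36*(-2640) - 26 = 95040 - 26 = 95014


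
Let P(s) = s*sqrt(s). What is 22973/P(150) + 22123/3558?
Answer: 22123/3558 + 22973*sqrt(6)/4500 ≈ 18.723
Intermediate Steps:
P(s) = s**(3/2)
22973/P(150) + 22123/3558 = 22973/(150**(3/2)) + 22123/3558 = 22973/((750*sqrt(6))) + 22123*(1/3558) = 22973*(sqrt(6)/4500) + 22123/3558 = 22973*sqrt(6)/4500 + 22123/3558 = 22123/3558 + 22973*sqrt(6)/4500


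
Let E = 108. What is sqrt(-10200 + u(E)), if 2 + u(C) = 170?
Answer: 4*I*sqrt(627) ≈ 100.16*I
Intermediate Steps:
u(C) = 168 (u(C) = -2 + 170 = 168)
sqrt(-10200 + u(E)) = sqrt(-10200 + 168) = sqrt(-10032) = 4*I*sqrt(627)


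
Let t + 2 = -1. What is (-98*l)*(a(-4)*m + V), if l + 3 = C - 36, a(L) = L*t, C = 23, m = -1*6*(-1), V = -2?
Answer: 109760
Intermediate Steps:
t = -3 (t = -2 - 1 = -3)
m = 6 (m = -6*(-1) = 6)
a(L) = -3*L (a(L) = L*(-3) = -3*L)
l = -16 (l = -3 + (23 - 36) = -3 - 13 = -16)
(-98*l)*(a(-4)*m + V) = (-98*(-16))*(-3*(-4)*6 - 2) = 1568*(12*6 - 2) = 1568*(72 - 2) = 1568*70 = 109760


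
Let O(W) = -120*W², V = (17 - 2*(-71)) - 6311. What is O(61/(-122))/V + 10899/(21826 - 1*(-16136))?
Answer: 1894153/6487284 ≈ 0.29198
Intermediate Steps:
V = -6152 (V = (17 + 142) - 6311 = 159 - 6311 = -6152)
O(61/(-122))/V + 10899/(21826 - 1*(-16136)) = -120*(61/(-122))²/(-6152) + 10899/(21826 - 1*(-16136)) = -120*(61*(-1/122))²*(-1/6152) + 10899/(21826 + 16136) = -120*(-½)²*(-1/6152) + 10899/37962 = -120*¼*(-1/6152) + 10899*(1/37962) = -30*(-1/6152) + 1211/4218 = 15/3076 + 1211/4218 = 1894153/6487284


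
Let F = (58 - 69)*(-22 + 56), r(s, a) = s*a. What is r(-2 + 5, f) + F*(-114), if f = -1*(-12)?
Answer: 42672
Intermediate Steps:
f = 12
r(s, a) = a*s
F = -374 (F = -11*34 = -374)
r(-2 + 5, f) + F*(-114) = 12*(-2 + 5) - 374*(-114) = 12*3 + 42636 = 36 + 42636 = 42672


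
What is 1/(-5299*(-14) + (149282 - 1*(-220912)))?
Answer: 1/444380 ≈ 2.2503e-6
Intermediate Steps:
1/(-5299*(-14) + (149282 - 1*(-220912))) = 1/(74186 + (149282 + 220912)) = 1/(74186 + 370194) = 1/444380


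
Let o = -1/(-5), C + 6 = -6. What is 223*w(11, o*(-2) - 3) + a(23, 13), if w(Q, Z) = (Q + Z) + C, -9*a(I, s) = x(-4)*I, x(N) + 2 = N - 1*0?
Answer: -14488/15 ≈ -965.87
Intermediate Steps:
C = -12 (C = -6 - 6 = -12)
o = 1/5 (o = -1*(-1/5) = 1/5 ≈ 0.20000)
x(N) = -2 + N (x(N) = -2 + (N - 1*0) = -2 + (N + 0) = -2 + N)
a(I, s) = 2*I/3 (a(I, s) = -(-2 - 4)*I/9 = -(-2)*I/3 = 2*I/3)
w(Q, Z) = -12 + Q + Z (w(Q, Z) = (Q + Z) - 12 = -12 + Q + Z)
223*w(11, o*(-2) - 3) + a(23, 13) = 223*(-12 + 11 + ((1/5)*(-2) - 3)) + (2/3)*23 = 223*(-12 + 11 + (-2/5 - 3)) + 46/3 = 223*(-12 + 11 - 17/5) + 46/3 = 223*(-22/5) + 46/3 = -4906/5 + 46/3 = -14488/15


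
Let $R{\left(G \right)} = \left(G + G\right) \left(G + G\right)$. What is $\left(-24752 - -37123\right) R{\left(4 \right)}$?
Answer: $791744$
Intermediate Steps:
$R{\left(G \right)} = 4 G^{2}$ ($R{\left(G \right)} = 2 G 2 G = 4 G^{2}$)
$\left(-24752 - -37123\right) R{\left(4 \right)} = \left(-24752 - -37123\right) 4 \cdot 4^{2} = \left(-24752 + 37123\right) 4 \cdot 16 = 12371 \cdot 64 = 791744$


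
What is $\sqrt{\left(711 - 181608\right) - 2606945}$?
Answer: $i \sqrt{2787842} \approx 1669.7 i$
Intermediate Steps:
$\sqrt{\left(711 - 181608\right) - 2606945} = \sqrt{-180897 - 2606945} = \sqrt{-2787842} = i \sqrt{2787842}$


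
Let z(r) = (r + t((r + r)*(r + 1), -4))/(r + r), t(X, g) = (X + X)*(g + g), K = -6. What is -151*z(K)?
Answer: -24311/2 ≈ -12156.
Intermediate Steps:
t(X, g) = 4*X*g (t(X, g) = (2*X)*(2*g) = 4*X*g)
z(r) = (r - 32*r*(1 + r))/(2*r) (z(r) = (r + 4*((r + r)*(r + 1))*(-4))/(r + r) = (r + 4*((2*r)*(1 + r))*(-4))/((2*r)) = (r + 4*(2*r*(1 + r))*(-4))*(1/(2*r)) = (r - 32*r*(1 + r))*(1/(2*r)) = (r - 32*r*(1 + r))/(2*r))
-151*z(K) = -151*(-31/2 - 16*(-6)) = -151*(-31/2 + 96) = -151*161/2 = -24311/2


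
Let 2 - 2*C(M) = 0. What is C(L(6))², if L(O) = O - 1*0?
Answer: 1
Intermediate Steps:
L(O) = O (L(O) = O + 0 = O)
C(M) = 1 (C(M) = 1 - ½*0 = 1 + 0 = 1)
C(L(6))² = 1² = 1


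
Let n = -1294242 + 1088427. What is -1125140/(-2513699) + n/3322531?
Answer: 3220955569655/8351842852169 ≈ 0.38566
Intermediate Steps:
n = -205815
-1125140/(-2513699) + n/3322531 = -1125140/(-2513699) - 205815/3322531 = -1125140*(-1/2513699) - 205815*1/3322531 = 1125140/2513699 - 205815/3322531 = 3220955569655/8351842852169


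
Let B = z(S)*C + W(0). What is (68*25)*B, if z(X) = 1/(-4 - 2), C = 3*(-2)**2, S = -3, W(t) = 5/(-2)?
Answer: -7650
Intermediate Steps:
W(t) = -5/2 (W(t) = 5*(-1/2) = -5/2)
C = 12 (C = 3*4 = 12)
z(X) = -1/6 (z(X) = 1/(-6) = -1/6)
B = -9/2 (B = -1/6*12 - 5/2 = -2 - 5/2 = -9/2 ≈ -4.5000)
(68*25)*B = (68*25)*(-9/2) = 1700*(-9/2) = -7650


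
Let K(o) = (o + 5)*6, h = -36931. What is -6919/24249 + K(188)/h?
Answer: -283605931/895539819 ≈ -0.31669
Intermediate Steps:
K(o) = 30 + 6*o (K(o) = (5 + o)*6 = 30 + 6*o)
-6919/24249 + K(188)/h = -6919/24249 + (30 + 6*188)/(-36931) = -6919*1/24249 + (30 + 1128)*(-1/36931) = -6919/24249 + 1158*(-1/36931) = -6919/24249 - 1158/36931 = -283605931/895539819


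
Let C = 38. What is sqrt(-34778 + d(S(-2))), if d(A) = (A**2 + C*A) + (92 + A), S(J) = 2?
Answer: 2*I*sqrt(8651) ≈ 186.02*I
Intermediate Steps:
d(A) = 92 + A**2 + 39*A (d(A) = (A**2 + 38*A) + (92 + A) = 92 + A**2 + 39*A)
sqrt(-34778 + d(S(-2))) = sqrt(-34778 + (92 + 2**2 + 39*2)) = sqrt(-34778 + (92 + 4 + 78)) = sqrt(-34778 + 174) = sqrt(-34604) = 2*I*sqrt(8651)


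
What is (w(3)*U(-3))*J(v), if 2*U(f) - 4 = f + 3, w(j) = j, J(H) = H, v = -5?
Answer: -30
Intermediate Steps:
U(f) = 7/2 + f/2 (U(f) = 2 + (f + 3)/2 = 2 + (3 + f)/2 = 2 + (3/2 + f/2) = 7/2 + f/2)
(w(3)*U(-3))*J(v) = (3*(7/2 + (½)*(-3)))*(-5) = (3*(7/2 - 3/2))*(-5) = (3*2)*(-5) = 6*(-5) = -30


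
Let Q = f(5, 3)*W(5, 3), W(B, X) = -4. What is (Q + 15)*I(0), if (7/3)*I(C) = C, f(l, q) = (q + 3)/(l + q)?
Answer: 0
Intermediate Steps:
f(l, q) = (3 + q)/(l + q)
I(C) = 3*C/7
Q = -3 (Q = ((3 + 3)/(5 + 3))*(-4) = (6/8)*(-4) = ((⅛)*6)*(-4) = (¾)*(-4) = -3)
(Q + 15)*I(0) = (-3 + 15)*((3/7)*0) = 12*0 = 0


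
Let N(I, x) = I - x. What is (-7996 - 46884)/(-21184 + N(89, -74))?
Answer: 1120/429 ≈ 2.6107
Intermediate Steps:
(-7996 - 46884)/(-21184 + N(89, -74)) = (-7996 - 46884)/(-21184 + (89 - 1*(-74))) = -54880/(-21184 + (89 + 74)) = -54880/(-21184 + 163) = -54880/(-21021) = -54880*(-1/21021) = 1120/429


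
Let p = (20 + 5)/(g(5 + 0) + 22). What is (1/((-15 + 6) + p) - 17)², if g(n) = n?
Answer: 13935289/47524 ≈ 293.23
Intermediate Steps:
p = 25/27 (p = (20 + 5)/((5 + 0) + 22) = 25/(5 + 22) = 25/27 ≈ 0.92593)
(1/((-15 + 6) + p) - 17)² = (1/((-15 + 6) + 25/27) - 17)² = (1/(-9 + 25/27) - 17)² = (1/(-218/27) - 17)² = (-27/218 - 17)² = (-3733/218)² = 13935289/47524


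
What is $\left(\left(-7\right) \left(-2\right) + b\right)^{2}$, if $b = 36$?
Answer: $2500$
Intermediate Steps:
$\left(\left(-7\right) \left(-2\right) + b\right)^{2} = \left(\left(-7\right) \left(-2\right) + 36\right)^{2} = \left(14 + 36\right)^{2} = 50^{2} = 2500$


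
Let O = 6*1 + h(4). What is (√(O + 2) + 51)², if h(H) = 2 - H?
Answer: (51 + √6)² ≈ 2856.8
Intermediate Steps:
O = 4 (O = 6*1 + (2 - 1*4) = 6 + (2 - 4) = 6 - 2 = 4)
(√(O + 2) + 51)² = (√(4 + 2) + 51)² = (√6 + 51)² = (51 + √6)²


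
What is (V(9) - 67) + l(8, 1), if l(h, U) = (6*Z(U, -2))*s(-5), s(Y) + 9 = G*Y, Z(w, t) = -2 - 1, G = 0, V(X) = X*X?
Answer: 176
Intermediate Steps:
V(X) = X²
Z(w, t) = -3
s(Y) = -9 (s(Y) = -9 + 0*Y = -9 + 0 = -9)
l(h, U) = 162 (l(h, U) = (6*(-3))*(-9) = -18*(-9) = 162)
(V(9) - 67) + l(8, 1) = (9² - 67) + 162 = (81 - 67) + 162 = 14 + 162 = 176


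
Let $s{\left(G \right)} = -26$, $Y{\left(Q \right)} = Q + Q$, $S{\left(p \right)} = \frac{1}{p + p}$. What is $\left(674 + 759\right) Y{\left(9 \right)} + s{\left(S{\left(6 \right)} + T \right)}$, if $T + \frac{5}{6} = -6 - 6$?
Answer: $25768$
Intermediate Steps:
$T = - \frac{77}{6}$ ($T = - \frac{5}{6} - 12 = - \frac{77}{6} \approx -12.833$)
$S{\left(p \right)} = \frac{1}{2 p}$
$Y{\left(Q \right)} = 2 Q$
$\left(674 + 759\right) Y{\left(9 \right)} + s{\left(S{\left(6 \right)} + T \right)} = \left(674 + 759\right) 2 \cdot 9 - 26 = 1433 \cdot 18 - 26 = 25794 - 26 = 25768$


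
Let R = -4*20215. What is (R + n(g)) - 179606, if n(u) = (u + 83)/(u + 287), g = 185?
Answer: -30734921/118 ≈ -2.6047e+5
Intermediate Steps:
n(u) = (83 + u)/(287 + u)
R = -80860
(R + n(g)) - 179606 = (-80860 + (83 + 185)/(287 + 185)) - 179606 = (-80860 + 268/472) - 179606 = (-80860 + (1/472)*268) - 179606 = (-80860 + 67/118) - 179606 = -9541413/118 - 179606 = -30734921/118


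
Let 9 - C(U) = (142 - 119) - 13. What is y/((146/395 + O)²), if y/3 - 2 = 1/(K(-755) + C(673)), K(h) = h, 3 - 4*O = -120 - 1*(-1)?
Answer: 235753775/37467723447 ≈ 0.0062922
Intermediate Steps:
O = 61/2 (O = ¾ - (-120 - 1*(-1))/4 = ¾ - (-120 + 1)/4 = ¾ - ¼*(-119) = ¾ + 119/4 = 61/2 ≈ 30.500)
C(U) = -1 (C(U) = 9 - ((142 - 119) - 13) = 9 - (23 - 13) = 9 - 1*10 = 9 - 10 = -1)
y = 1511/252 (y = 6 + 3/(-755 - 1) = 6 + 3/(-756) = 6 + 3*(-1/756) = 6 - 1/252 = 1511/252 ≈ 5.9960)
y/((146/395 + O)²) = 1511/(252*((146/395 + 61/2)²)) = 1511/(252*((24387/790)²)) = 1511/(252*(594725769/624100)) = (1511/252)*(624100/594725769) = 235753775/37467723447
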